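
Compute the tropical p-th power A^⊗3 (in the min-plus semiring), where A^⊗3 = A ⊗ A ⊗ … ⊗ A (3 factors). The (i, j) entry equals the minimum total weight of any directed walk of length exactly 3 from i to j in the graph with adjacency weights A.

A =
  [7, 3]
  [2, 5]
A^⊗3 =
  [10, 8]
  [7, 10]

Each entry (A^⊗3)_ij equals the minimum over all length-3 walks i = v_0 → v_1 → … → v_3 = j of Σ_t A[v_t][v_{t+1}]. For example, for (i, j) = (0, 1) we minimise over 4 possible intermediate vertex sequences; the minimum is 8, attained along the walk 0 → 1 → 0 → 1.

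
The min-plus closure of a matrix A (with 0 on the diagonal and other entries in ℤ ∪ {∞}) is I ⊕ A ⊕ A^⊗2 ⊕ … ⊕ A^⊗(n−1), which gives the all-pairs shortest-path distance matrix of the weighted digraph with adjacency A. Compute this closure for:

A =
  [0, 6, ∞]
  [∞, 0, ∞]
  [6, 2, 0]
Closure =
  [0, 6, ∞]
  [∞, 0, ∞]
  [6, 2, 0]

This is the Floyd-Warshall all-pairs shortest-path computation. For each intermediate vertex k = 0, 1, …, 2, update dist[i][j] ← min(dist[i][j], dist[i][k] + dist[k][j]). The final matrix gives, for each (i, j), the minimum total weight of any directed path from i to j (possibly empty when i = j).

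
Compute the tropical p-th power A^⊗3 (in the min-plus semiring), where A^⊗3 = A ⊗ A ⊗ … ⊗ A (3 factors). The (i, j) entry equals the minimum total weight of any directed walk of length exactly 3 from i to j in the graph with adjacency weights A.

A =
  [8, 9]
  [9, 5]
A^⊗3 =
  [23, 19]
  [19, 15]

Each entry (A^⊗3)_ij equals the minimum over all length-3 walks i = v_0 → v_1 → … → v_3 = j of Σ_t A[v_t][v_{t+1}]. For example, for (i, j) = (0, 1) we minimise over 4 possible intermediate vertex sequences; the minimum is 19, attained along the walk 0 → 1 → 1 → 1.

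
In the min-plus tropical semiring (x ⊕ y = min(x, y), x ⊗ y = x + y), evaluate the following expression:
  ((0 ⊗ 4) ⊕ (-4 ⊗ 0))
((0 ⊗ 4) ⊕ (-4 ⊗ 0)) = -4

Expand innermost to outermost. Recall ⊕ takes the minimum of its arguments and ⊗ takes their sum. Working out the expression ((0 ⊗ 4) ⊕ (-4 ⊗ 0)) gives -4.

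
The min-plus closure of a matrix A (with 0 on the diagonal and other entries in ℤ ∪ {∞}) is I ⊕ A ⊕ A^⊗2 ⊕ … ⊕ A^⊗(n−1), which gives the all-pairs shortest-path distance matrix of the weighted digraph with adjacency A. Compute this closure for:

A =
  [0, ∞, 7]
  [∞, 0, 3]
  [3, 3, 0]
Closure =
  [0, 10, 7]
  [6, 0, 3]
  [3, 3, 0]

This is the Floyd-Warshall all-pairs shortest-path computation. For each intermediate vertex k = 0, 1, …, 2, update dist[i][j] ← min(dist[i][j], dist[i][k] + dist[k][j]). The final matrix gives, for each (i, j), the minimum total weight of any directed path from i to j (possibly empty when i = j).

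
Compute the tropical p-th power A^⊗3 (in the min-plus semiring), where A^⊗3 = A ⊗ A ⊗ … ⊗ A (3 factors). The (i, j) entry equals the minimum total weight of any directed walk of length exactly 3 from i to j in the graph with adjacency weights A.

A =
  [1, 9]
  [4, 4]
A^⊗3 =
  [3, 11]
  [6, 12]

Each entry (A^⊗3)_ij equals the minimum over all length-3 walks i = v_0 → v_1 → … → v_3 = j of Σ_t A[v_t][v_{t+1}]. For example, for (i, j) = (0, 1) we minimise over 4 possible intermediate vertex sequences; the minimum is 11, attained along the walk 0 → 0 → 0 → 1.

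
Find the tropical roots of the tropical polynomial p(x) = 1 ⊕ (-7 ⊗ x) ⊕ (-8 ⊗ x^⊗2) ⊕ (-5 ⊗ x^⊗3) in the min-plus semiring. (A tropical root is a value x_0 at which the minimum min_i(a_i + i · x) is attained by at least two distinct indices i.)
Roots: {-3, 1, 8}

Each tropical root is a break point of the lower envelope of the lines y = a_i + i · x (there are 4 lines, with slopes 0, 1, ..., 3). Only the lines that attain the minimum somewhere contribute to roots; other lines are dominated. Here the surviving (envelope) indices are i = 3, i = 2, i = 1, i = 0.
Intersections between consecutive envelope lines give the roots: for adjacent envelope indices i < j the intersection is x = (a_i − a_j) / (j − i). Reading off the sorted break points: {-3, 1, 8}.
Verification: at each break x_0, at least two indices attain the minimum of min_i(a_i + i · x_0).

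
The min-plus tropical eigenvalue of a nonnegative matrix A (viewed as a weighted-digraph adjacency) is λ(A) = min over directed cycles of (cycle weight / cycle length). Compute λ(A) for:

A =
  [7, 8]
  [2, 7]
λ(A) = 5

Enumerate directed cycles and compute their means (weight / length). Sample:
  cycle 0 → 0: weight = 7, length = 1, mean = 7/1 ≈ 7.000
  cycle 1 → 1: weight = 7, length = 1, mean = 7/1 ≈ 7.000
  cycle 0 → 1 → 0: weight = 10, length = 2, mean = 10/2 ≈ 5.000
  cycle 1 → 0 → 1: weight = 10, length = 2, mean = 10/2 ≈ 5.000
Minimum mean = 5.000, attained e.g. along the cycle 0 → 1 → 0 with weight 10 and length 2. So λ(A) = 10/2 = 5.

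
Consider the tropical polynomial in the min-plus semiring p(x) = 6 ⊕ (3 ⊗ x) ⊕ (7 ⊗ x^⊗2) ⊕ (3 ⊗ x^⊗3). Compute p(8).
p(8) = 6

A tropical monomial a ⊗ x^⊗i evaluates to a + i · x. Evaluating each term at x = 8:
  Term 0 contributes 6 + 0 · 8 = 6
  Term 1 contributes 3 + 1 · 8 = 11
  Term 2 contributes 7 + 2 · 8 = 23
  Term 3 contributes 3 + 3 · 8 = 27
p(8) = ⊕ of these = min[6, 11, 23, 27] = 6.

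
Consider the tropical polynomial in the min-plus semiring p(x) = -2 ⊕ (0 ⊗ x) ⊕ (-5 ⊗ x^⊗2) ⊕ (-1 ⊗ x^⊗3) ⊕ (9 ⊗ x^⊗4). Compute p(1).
p(1) = -3

A tropical monomial a ⊗ x^⊗i evaluates to a + i · x. Evaluating each term at x = 1:
  Term 0 contributes -2 + 0 · 1 = -2
  Term 1 contributes 0 + 1 · 1 = 1
  Term 2 contributes -5 + 2 · 1 = -3
  Term 3 contributes -1 + 3 · 1 = 2
  Term 4 contributes 9 + 4 · 1 = 13
p(1) = ⊕ of these = min[-2, 1, -3, 2, 13] = -3.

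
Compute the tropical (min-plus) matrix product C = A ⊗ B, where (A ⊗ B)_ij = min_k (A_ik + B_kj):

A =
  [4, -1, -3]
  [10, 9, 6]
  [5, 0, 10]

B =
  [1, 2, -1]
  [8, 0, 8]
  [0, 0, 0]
A ⊗ B =
  [-3, -3, -3]
  [6, 6, 6]
  [6, 0, 4]

Apply the min-plus product entry-by-entry:
  C[0][0] = min over k of (A[0][0] + B[0][0] = 4 + 1 = 5, A[0][1] + B[1][0] = -1 + 8 = 7, A[0][2] + B[2][0] = -3 + 0 = -3) = -3 (attained at k = 2)
  C[0][1] = min over k of (A[0][0] + B[0][1] = 4 + 2 = 6, A[0][1] + B[1][1] = -1 + 0 = -1, A[0][2] + B[2][1] = -3 + 0 = -3) = -3 (attained at k = 2)
  C[0][2] = min over k of (A[0][0] + B[0][2] = 4 + -1 = 3, A[0][1] + B[1][2] = -1 + 8 = 7, A[0][2] + B[2][2] = -3 + 0 = -3) = -3 (attained at k = 2)
  C[1][0] = min over k of (A[1][0] + B[0][0] = 10 + 1 = 11, A[1][1] + B[1][0] = 9 + 8 = 17, A[1][2] + B[2][0] = 6 + 0 = 6) = 6 (attained at k = 2)
  C[1][1] = min over k of (A[1][0] + B[0][1] = 10 + 2 = 12, A[1][1] + B[1][1] = 9 + 0 = 9, A[1][2] + B[2][1] = 6 + 0 = 6) = 6 (attained at k = 2)
  C[1][2] = min over k of (A[1][0] + B[0][2] = 10 + -1 = 9, A[1][1] + B[1][2] = 9 + 8 = 17, A[1][2] + B[2][2] = 6 + 0 = 6) = 6 (attained at k = 2)
  C[2][0] = min over k of (A[2][0] + B[0][0] = 5 + 1 = 6, A[2][1] + B[1][0] = 0 + 8 = 8, A[2][2] + B[2][0] = 10 + 0 = 10) = 6 (attained at k = 0)
  C[2][1] = min over k of (A[2][0] + B[0][1] = 5 + 2 = 7, A[2][1] + B[1][1] = 0 + 0 = 0, A[2][2] + B[2][1] = 10 + 0 = 10) = 0 (attained at k = 1)
  C[2][2] = min over k of (A[2][0] + B[0][2] = 5 + -1 = 4, A[2][1] + B[1][2] = 0 + 8 = 8, A[2][2] + B[2][2] = 10 + 0 = 10) = 4 (attained at k = 0)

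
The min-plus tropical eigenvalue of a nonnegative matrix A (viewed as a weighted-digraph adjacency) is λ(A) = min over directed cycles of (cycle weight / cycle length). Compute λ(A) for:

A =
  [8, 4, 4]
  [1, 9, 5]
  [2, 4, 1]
λ(A) = 1

Enumerate directed cycles and compute their means (weight / length). Sample:
  cycle 0 → 0: weight = 8, length = 1, mean = 8/1 ≈ 8.000
  cycle 1 → 1: weight = 9, length = 1, mean = 9/1 ≈ 9.000
  cycle 2 → 2: weight = 1, length = 1, mean = 1/1 ≈ 1.000
  cycle 0 → 1 → 0: weight = 5, length = 2, mean = 5/2 ≈ 2.500
  cycle 0 → 2 → 0: weight = 6, length = 2, mean = 6/2 ≈ 3.000
  cycle 1 → 0 → 1: weight = 5, length = 2, mean = 5/2 ≈ 2.500
Minimum mean = 1.000, attained e.g. along the cycle 2 → 2 with weight 1 and length 1. So λ(A) = 1/1 = 1.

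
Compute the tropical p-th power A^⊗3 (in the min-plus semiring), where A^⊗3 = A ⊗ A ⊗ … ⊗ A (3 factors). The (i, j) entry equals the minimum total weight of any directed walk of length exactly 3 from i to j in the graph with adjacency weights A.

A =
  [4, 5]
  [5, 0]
A^⊗3 =
  [10, 5]
  [5, 0]

Each entry (A^⊗3)_ij equals the minimum over all length-3 walks i = v_0 → v_1 → … → v_3 = j of Σ_t A[v_t][v_{t+1}]. For example, for (i, j) = (0, 1) we minimise over 4 possible intermediate vertex sequences; the minimum is 5, attained along the walk 0 → 1 → 1 → 1.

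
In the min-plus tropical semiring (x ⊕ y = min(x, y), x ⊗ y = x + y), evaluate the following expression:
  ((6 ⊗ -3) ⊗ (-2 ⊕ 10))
((6 ⊗ -3) ⊗ (-2 ⊕ 10)) = 1

Expand innermost to outermost. Recall ⊕ takes the minimum of its arguments and ⊗ takes their sum. Working out the expression ((6 ⊗ -3) ⊗ (-2 ⊕ 10)) gives 1.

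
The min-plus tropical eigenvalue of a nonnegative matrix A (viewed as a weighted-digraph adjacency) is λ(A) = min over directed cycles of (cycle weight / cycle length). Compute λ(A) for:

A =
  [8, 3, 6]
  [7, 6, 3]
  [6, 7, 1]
λ(A) = 1

Enumerate directed cycles and compute their means (weight / length). Sample:
  cycle 0 → 0: weight = 8, length = 1, mean = 8/1 ≈ 8.000
  cycle 1 → 1: weight = 6, length = 1, mean = 6/1 ≈ 6.000
  cycle 2 → 2: weight = 1, length = 1, mean = 1/1 ≈ 1.000
  cycle 0 → 1 → 0: weight = 10, length = 2, mean = 10/2 ≈ 5.000
  cycle 0 → 2 → 0: weight = 12, length = 2, mean = 12/2 ≈ 6.000
  cycle 1 → 0 → 1: weight = 10, length = 2, mean = 10/2 ≈ 5.000
Minimum mean = 1.000, attained e.g. along the cycle 2 → 2 with weight 1 and length 1. So λ(A) = 1/1 = 1.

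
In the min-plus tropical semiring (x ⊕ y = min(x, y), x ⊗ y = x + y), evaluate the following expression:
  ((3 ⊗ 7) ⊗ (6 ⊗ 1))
((3 ⊗ 7) ⊗ (6 ⊗ 1)) = 17

Expand innermost to outermost. Recall ⊕ takes the minimum of its arguments and ⊗ takes their sum. Working out the expression ((3 ⊗ 7) ⊗ (6 ⊗ 1)) gives 17.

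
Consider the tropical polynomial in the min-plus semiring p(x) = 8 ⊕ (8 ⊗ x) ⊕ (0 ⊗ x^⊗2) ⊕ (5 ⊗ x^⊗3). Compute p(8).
p(8) = 8

A tropical monomial a ⊗ x^⊗i evaluates to a + i · x. Evaluating each term at x = 8:
  Term 0 contributes 8 + 0 · 8 = 8
  Term 1 contributes 8 + 1 · 8 = 16
  Term 2 contributes 0 + 2 · 8 = 16
  Term 3 contributes 5 + 3 · 8 = 29
p(8) = ⊕ of these = min[8, 16, 16, 29] = 8.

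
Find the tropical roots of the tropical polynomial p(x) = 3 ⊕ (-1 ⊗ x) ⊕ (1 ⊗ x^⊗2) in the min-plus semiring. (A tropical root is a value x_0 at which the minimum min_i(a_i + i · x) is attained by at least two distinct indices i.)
Roots: {-2, 4}

Each tropical root is a break point of the lower envelope of the lines y = a_i + i · x (there are 3 lines, with slopes 0, 1, ..., 2). Only the lines that attain the minimum somewhere contribute to roots; other lines are dominated. Here the surviving (envelope) indices are i = 2, i = 1, i = 0.
Intersections between consecutive envelope lines give the roots: for adjacent envelope indices i < j the intersection is x = (a_i − a_j) / (j − i). Reading off the sorted break points: {-2, 4}.
Verification: at each break x_0, at least two indices attain the minimum of min_i(a_i + i · x_0).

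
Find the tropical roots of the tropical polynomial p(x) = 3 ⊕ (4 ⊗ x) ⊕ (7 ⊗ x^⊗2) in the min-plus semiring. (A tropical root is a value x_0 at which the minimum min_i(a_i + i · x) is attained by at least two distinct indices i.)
Roots: {-3, -1}

Each tropical root is a break point of the lower envelope of the lines y = a_i + i · x (there are 3 lines, with slopes 0, 1, ..., 2). Only the lines that attain the minimum somewhere contribute to roots; other lines are dominated. Here the surviving (envelope) indices are i = 2, i = 1, i = 0.
Intersections between consecutive envelope lines give the roots: for adjacent envelope indices i < j the intersection is x = (a_i − a_j) / (j − i). Reading off the sorted break points: {-3, -1}.
Verification: at each break x_0, at least two indices attain the minimum of min_i(a_i + i · x_0).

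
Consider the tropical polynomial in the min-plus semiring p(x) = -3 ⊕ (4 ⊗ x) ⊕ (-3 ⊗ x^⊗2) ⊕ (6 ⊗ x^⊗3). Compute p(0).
p(0) = -3

A tropical monomial a ⊗ x^⊗i evaluates to a + i · x. Evaluating each term at x = 0:
  Term 0 contributes -3 + 0 · 0 = -3
  Term 1 contributes 4 + 1 · 0 = 4
  Term 2 contributes -3 + 2 · 0 = -3
  Term 3 contributes 6 + 3 · 0 = 6
p(0) = ⊕ of these = min[-3, 4, -3, 6] = -3.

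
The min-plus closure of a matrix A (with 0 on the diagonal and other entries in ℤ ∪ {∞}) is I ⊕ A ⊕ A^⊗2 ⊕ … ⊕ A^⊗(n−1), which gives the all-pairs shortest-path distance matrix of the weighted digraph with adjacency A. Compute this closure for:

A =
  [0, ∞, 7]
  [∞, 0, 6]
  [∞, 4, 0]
Closure =
  [0, 11, 7]
  [∞, 0, 6]
  [∞, 4, 0]

This is the Floyd-Warshall all-pairs shortest-path computation. For each intermediate vertex k = 0, 1, …, 2, update dist[i][j] ← min(dist[i][j], dist[i][k] + dist[k][j]). The final matrix gives, for each (i, j), the minimum total weight of any directed path from i to j (possibly empty when i = j).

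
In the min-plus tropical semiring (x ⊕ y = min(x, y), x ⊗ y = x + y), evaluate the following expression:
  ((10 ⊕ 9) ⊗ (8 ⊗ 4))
((10 ⊕ 9) ⊗ (8 ⊗ 4)) = 21

Expand innermost to outermost. Recall ⊕ takes the minimum of its arguments and ⊗ takes their sum. Working out the expression ((10 ⊕ 9) ⊗ (8 ⊗ 4)) gives 21.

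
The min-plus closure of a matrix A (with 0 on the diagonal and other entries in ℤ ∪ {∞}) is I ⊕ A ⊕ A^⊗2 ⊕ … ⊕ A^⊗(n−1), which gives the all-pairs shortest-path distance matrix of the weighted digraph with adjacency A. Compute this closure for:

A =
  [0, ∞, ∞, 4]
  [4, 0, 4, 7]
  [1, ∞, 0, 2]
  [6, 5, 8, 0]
Closure =
  [0, 9, 12, 4]
  [4, 0, 4, 6]
  [1, 7, 0, 2]
  [6, 5, 8, 0]

This is the Floyd-Warshall all-pairs shortest-path computation. For each intermediate vertex k = 0, 1, …, 3, update dist[i][j] ← min(dist[i][j], dist[i][k] + dist[k][j]). The final matrix gives, for each (i, j), the minimum total weight of any directed path from i to j (possibly empty when i = j).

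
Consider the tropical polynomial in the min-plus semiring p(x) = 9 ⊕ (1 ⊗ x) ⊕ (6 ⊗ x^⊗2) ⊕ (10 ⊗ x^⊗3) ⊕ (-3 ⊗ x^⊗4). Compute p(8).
p(8) = 9

A tropical monomial a ⊗ x^⊗i evaluates to a + i · x. Evaluating each term at x = 8:
  Term 0 contributes 9 + 0 · 8 = 9
  Term 1 contributes 1 + 1 · 8 = 9
  Term 2 contributes 6 + 2 · 8 = 22
  Term 3 contributes 10 + 3 · 8 = 34
  Term 4 contributes -3 + 4 · 8 = 29
p(8) = ⊕ of these = min[9, 9, 22, 34, 29] = 9.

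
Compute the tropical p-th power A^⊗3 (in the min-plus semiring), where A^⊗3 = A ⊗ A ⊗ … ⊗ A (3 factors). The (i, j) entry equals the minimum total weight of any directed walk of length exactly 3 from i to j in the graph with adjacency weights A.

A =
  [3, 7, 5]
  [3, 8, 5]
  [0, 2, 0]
A^⊗3 =
  [5, 7, 5]
  [5, 7, 5]
  [0, 2, 0]

Each entry (A^⊗3)_ij equals the minimum over all length-3 walks i = v_0 → v_1 → … → v_3 = j of Σ_t A[v_t][v_{t+1}]. For example, for (i, j) = (0, 2) we minimise over 9 possible intermediate vertex sequences; the minimum is 5, attained along the walk 0 → 2 → 2 → 2.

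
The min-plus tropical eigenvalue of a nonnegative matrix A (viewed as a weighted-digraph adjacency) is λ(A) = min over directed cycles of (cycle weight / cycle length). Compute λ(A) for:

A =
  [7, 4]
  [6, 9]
λ(A) = 5

Enumerate directed cycles and compute their means (weight / length). Sample:
  cycle 0 → 0: weight = 7, length = 1, mean = 7/1 ≈ 7.000
  cycle 1 → 1: weight = 9, length = 1, mean = 9/1 ≈ 9.000
  cycle 0 → 1 → 0: weight = 10, length = 2, mean = 10/2 ≈ 5.000
  cycle 1 → 0 → 1: weight = 10, length = 2, mean = 10/2 ≈ 5.000
Minimum mean = 5.000, attained e.g. along the cycle 0 → 1 → 0 with weight 10 and length 2. So λ(A) = 10/2 = 5.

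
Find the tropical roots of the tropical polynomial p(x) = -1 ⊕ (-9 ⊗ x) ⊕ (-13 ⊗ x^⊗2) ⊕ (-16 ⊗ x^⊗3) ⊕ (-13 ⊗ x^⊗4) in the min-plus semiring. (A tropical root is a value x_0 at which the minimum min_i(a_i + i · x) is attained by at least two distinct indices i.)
Roots: {-3, 3, 4, 8}

Each tropical root is a break point of the lower envelope of the lines y = a_i + i · x (there are 5 lines, with slopes 0, 1, ..., 4). Only the lines that attain the minimum somewhere contribute to roots; other lines are dominated. Here the surviving (envelope) indices are i = 4, i = 3, i = 2, i = 1, i = 0.
Intersections between consecutive envelope lines give the roots: for adjacent envelope indices i < j the intersection is x = (a_i − a_j) / (j − i). Reading off the sorted break points: {-3, 3, 4, 8}.
Verification: at each break x_0, at least two indices attain the minimum of min_i(a_i + i · x_0).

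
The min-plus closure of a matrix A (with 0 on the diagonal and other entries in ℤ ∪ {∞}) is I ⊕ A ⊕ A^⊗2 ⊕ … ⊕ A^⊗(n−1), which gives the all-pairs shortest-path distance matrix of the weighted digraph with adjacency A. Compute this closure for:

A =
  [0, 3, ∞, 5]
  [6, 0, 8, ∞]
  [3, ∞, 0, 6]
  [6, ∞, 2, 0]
Closure =
  [0, 3, 7, 5]
  [6, 0, 8, 11]
  [3, 6, 0, 6]
  [5, 8, 2, 0]

This is the Floyd-Warshall all-pairs shortest-path computation. For each intermediate vertex k = 0, 1, …, 3, update dist[i][j] ← min(dist[i][j], dist[i][k] + dist[k][j]). The final matrix gives, for each (i, j), the minimum total weight of any directed path from i to j (possibly empty when i = j).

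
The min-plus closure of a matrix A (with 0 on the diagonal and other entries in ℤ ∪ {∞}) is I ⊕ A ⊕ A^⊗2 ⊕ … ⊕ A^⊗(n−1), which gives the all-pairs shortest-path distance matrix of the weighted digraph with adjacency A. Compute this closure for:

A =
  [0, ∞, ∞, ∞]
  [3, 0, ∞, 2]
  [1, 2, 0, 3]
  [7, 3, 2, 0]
Closure =
  [0, ∞, ∞, ∞]
  [3, 0, 4, 2]
  [1, 2, 0, 3]
  [3, 3, 2, 0]

This is the Floyd-Warshall all-pairs shortest-path computation. For each intermediate vertex k = 0, 1, …, 3, update dist[i][j] ← min(dist[i][j], dist[i][k] + dist[k][j]). The final matrix gives, for each (i, j), the minimum total weight of any directed path from i to j (possibly empty when i = j).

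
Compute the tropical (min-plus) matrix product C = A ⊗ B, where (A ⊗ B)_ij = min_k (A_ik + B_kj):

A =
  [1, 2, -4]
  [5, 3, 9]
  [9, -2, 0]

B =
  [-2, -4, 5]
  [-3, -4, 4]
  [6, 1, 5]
A ⊗ B =
  [-1, -3, 1]
  [0, -1, 7]
  [-5, -6, 2]

Apply the min-plus product entry-by-entry:
  C[0][0] = min over k of (A[0][0] + B[0][0] = 1 + -2 = -1, A[0][1] + B[1][0] = 2 + -3 = -1, A[0][2] + B[2][0] = -4 + 6 = 2) = -1 (attained at k = 0)
  C[0][1] = min over k of (A[0][0] + B[0][1] = 1 + -4 = -3, A[0][1] + B[1][1] = 2 + -4 = -2, A[0][2] + B[2][1] = -4 + 1 = -3) = -3 (attained at k = 0)
  C[0][2] = min over k of (A[0][0] + B[0][2] = 1 + 5 = 6, A[0][1] + B[1][2] = 2 + 4 = 6, A[0][2] + B[2][2] = -4 + 5 = 1) = 1 (attained at k = 2)
  C[1][0] = min over k of (A[1][0] + B[0][0] = 5 + -2 = 3, A[1][1] + B[1][0] = 3 + -3 = 0, A[1][2] + B[2][0] = 9 + 6 = 15) = 0 (attained at k = 1)
  C[1][1] = min over k of (A[1][0] + B[0][1] = 5 + -4 = 1, A[1][1] + B[1][1] = 3 + -4 = -1, A[1][2] + B[2][1] = 9 + 1 = 10) = -1 (attained at k = 1)
  C[1][2] = min over k of (A[1][0] + B[0][2] = 5 + 5 = 10, A[1][1] + B[1][2] = 3 + 4 = 7, A[1][2] + B[2][2] = 9 + 5 = 14) = 7 (attained at k = 1)
  C[2][0] = min over k of (A[2][0] + B[0][0] = 9 + -2 = 7, A[2][1] + B[1][0] = -2 + -3 = -5, A[2][2] + B[2][0] = 0 + 6 = 6) = -5 (attained at k = 1)
  C[2][1] = min over k of (A[2][0] + B[0][1] = 9 + -4 = 5, A[2][1] + B[1][1] = -2 + -4 = -6, A[2][2] + B[2][1] = 0 + 1 = 1) = -6 (attained at k = 1)
  C[2][2] = min over k of (A[2][0] + B[0][2] = 9 + 5 = 14, A[2][1] + B[1][2] = -2 + 4 = 2, A[2][2] + B[2][2] = 0 + 5 = 5) = 2 (attained at k = 1)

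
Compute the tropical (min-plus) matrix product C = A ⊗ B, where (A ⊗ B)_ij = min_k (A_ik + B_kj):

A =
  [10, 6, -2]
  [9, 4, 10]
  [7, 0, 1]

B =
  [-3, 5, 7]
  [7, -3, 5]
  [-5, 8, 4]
A ⊗ B =
  [-7, 3, 2]
  [5, 1, 9]
  [-4, -3, 5]

Apply the min-plus product entry-by-entry:
  C[0][0] = min over k of (A[0][0] + B[0][0] = 10 + -3 = 7, A[0][1] + B[1][0] = 6 + 7 = 13, A[0][2] + B[2][0] = -2 + -5 = -7) = -7 (attained at k = 2)
  C[0][1] = min over k of (A[0][0] + B[0][1] = 10 + 5 = 15, A[0][1] + B[1][1] = 6 + -3 = 3, A[0][2] + B[2][1] = -2 + 8 = 6) = 3 (attained at k = 1)
  C[0][2] = min over k of (A[0][0] + B[0][2] = 10 + 7 = 17, A[0][1] + B[1][2] = 6 + 5 = 11, A[0][2] + B[2][2] = -2 + 4 = 2) = 2 (attained at k = 2)
  C[1][0] = min over k of (A[1][0] + B[0][0] = 9 + -3 = 6, A[1][1] + B[1][0] = 4 + 7 = 11, A[1][2] + B[2][0] = 10 + -5 = 5) = 5 (attained at k = 2)
  C[1][1] = min over k of (A[1][0] + B[0][1] = 9 + 5 = 14, A[1][1] + B[1][1] = 4 + -3 = 1, A[1][2] + B[2][1] = 10 + 8 = 18) = 1 (attained at k = 1)
  C[1][2] = min over k of (A[1][0] + B[0][2] = 9 + 7 = 16, A[1][1] + B[1][2] = 4 + 5 = 9, A[1][2] + B[2][2] = 10 + 4 = 14) = 9 (attained at k = 1)
  C[2][0] = min over k of (A[2][0] + B[0][0] = 7 + -3 = 4, A[2][1] + B[1][0] = 0 + 7 = 7, A[2][2] + B[2][0] = 1 + -5 = -4) = -4 (attained at k = 2)
  C[2][1] = min over k of (A[2][0] + B[0][1] = 7 + 5 = 12, A[2][1] + B[1][1] = 0 + -3 = -3, A[2][2] + B[2][1] = 1 + 8 = 9) = -3 (attained at k = 1)
  C[2][2] = min over k of (A[2][0] + B[0][2] = 7 + 7 = 14, A[2][1] + B[1][2] = 0 + 5 = 5, A[2][2] + B[2][2] = 1 + 4 = 5) = 5 (attained at k = 1)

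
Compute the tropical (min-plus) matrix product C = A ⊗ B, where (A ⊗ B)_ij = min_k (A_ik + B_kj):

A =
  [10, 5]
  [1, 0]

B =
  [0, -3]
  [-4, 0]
A ⊗ B =
  [1, 5]
  [-4, -2]

Apply the min-plus product entry-by-entry:
  C[0][0] = min over k of (A[0][0] + B[0][0] = 10 + 0 = 10, A[0][1] + B[1][0] = 5 + -4 = 1) = 1 (attained at k = 1)
  C[0][1] = min over k of (A[0][0] + B[0][1] = 10 + -3 = 7, A[0][1] + B[1][1] = 5 + 0 = 5) = 5 (attained at k = 1)
  C[1][0] = min over k of (A[1][0] + B[0][0] = 1 + 0 = 1, A[1][1] + B[1][0] = 0 + -4 = -4) = -4 (attained at k = 1)
  C[1][1] = min over k of (A[1][0] + B[0][1] = 1 + -3 = -2, A[1][1] + B[1][1] = 0 + 0 = 0) = -2 (attained at k = 0)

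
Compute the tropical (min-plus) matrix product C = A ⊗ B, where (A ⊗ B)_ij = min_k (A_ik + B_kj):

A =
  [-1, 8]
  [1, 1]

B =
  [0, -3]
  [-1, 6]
A ⊗ B =
  [-1, -4]
  [0, -2]

Apply the min-plus product entry-by-entry:
  C[0][0] = min over k of (A[0][0] + B[0][0] = -1 + 0 = -1, A[0][1] + B[1][0] = 8 + -1 = 7) = -1 (attained at k = 0)
  C[0][1] = min over k of (A[0][0] + B[0][1] = -1 + -3 = -4, A[0][1] + B[1][1] = 8 + 6 = 14) = -4 (attained at k = 0)
  C[1][0] = min over k of (A[1][0] + B[0][0] = 1 + 0 = 1, A[1][1] + B[1][0] = 1 + -1 = 0) = 0 (attained at k = 1)
  C[1][1] = min over k of (A[1][0] + B[0][1] = 1 + -3 = -2, A[1][1] + B[1][1] = 1 + 6 = 7) = -2 (attained at k = 0)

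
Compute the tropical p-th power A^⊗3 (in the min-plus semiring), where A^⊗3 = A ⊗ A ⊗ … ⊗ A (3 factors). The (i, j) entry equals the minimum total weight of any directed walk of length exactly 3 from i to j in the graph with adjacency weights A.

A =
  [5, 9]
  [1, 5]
A^⊗3 =
  [15, 19]
  [11, 15]

Each entry (A^⊗3)_ij equals the minimum over all length-3 walks i = v_0 → v_1 → … → v_3 = j of Σ_t A[v_t][v_{t+1}]. For example, for (i, j) = (0, 1) we minimise over 4 possible intermediate vertex sequences; the minimum is 19, attained along the walk 0 → 0 → 0 → 1.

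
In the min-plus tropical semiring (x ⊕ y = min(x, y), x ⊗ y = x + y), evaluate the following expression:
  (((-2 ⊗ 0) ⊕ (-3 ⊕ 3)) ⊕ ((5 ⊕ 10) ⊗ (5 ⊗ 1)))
(((-2 ⊗ 0) ⊕ (-3 ⊕ 3)) ⊕ ((5 ⊕ 10) ⊗ (5 ⊗ 1))) = -3

Expand innermost to outermost. Recall ⊕ takes the minimum of its arguments and ⊗ takes their sum. Working out the expression (((-2 ⊗ 0) ⊕ (-3 ⊕ 3)) ⊕ ((5 ⊕ 10) ⊗ (5 ⊗ 1))) gives -3.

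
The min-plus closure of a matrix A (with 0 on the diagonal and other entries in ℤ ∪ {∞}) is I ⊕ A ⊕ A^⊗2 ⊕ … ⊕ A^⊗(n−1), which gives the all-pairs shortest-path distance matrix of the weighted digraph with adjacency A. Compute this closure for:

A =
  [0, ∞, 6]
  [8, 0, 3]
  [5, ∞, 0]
Closure =
  [0, ∞, 6]
  [8, 0, 3]
  [5, ∞, 0]

This is the Floyd-Warshall all-pairs shortest-path computation. For each intermediate vertex k = 0, 1, …, 2, update dist[i][j] ← min(dist[i][j], dist[i][k] + dist[k][j]). The final matrix gives, for each (i, j), the minimum total weight of any directed path from i to j (possibly empty when i = j).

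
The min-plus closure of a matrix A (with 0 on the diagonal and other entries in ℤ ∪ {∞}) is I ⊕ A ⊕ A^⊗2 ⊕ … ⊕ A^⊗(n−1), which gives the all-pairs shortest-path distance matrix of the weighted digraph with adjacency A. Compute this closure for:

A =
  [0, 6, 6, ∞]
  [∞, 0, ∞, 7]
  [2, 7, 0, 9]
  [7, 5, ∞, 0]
Closure =
  [0, 6, 6, 13]
  [14, 0, 20, 7]
  [2, 7, 0, 9]
  [7, 5, 13, 0]

This is the Floyd-Warshall all-pairs shortest-path computation. For each intermediate vertex k = 0, 1, …, 3, update dist[i][j] ← min(dist[i][j], dist[i][k] + dist[k][j]). The final matrix gives, for each (i, j), the minimum total weight of any directed path from i to j (possibly empty when i = j).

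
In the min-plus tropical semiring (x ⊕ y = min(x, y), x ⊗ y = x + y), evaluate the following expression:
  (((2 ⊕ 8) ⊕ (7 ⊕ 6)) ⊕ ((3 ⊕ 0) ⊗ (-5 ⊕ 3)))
(((2 ⊕ 8) ⊕ (7 ⊕ 6)) ⊕ ((3 ⊕ 0) ⊗ (-5 ⊕ 3))) = -5

Expand innermost to outermost. Recall ⊕ takes the minimum of its arguments and ⊗ takes their sum. Working out the expression (((2 ⊕ 8) ⊕ (7 ⊕ 6)) ⊕ ((3 ⊕ 0) ⊗ (-5 ⊕ 3))) gives -5.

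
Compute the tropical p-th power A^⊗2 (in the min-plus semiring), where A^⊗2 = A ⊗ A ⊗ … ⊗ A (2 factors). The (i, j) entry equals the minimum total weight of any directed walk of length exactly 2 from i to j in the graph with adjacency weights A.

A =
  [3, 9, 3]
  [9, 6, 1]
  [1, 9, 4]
A^⊗2 =
  [4, 12, 6]
  [2, 10, 5]
  [4, 10, 4]

Each entry (A^⊗2)_ij equals the minimum over all length-2 walks i = v_0 → v_1 → … → v_2 = j of Σ_t A[v_t][v_{t+1}]. For example, for (i, j) = (0, 2) we minimise over 3 possible intermediate vertex sequences; the minimum is 6, attained along the walk 0 → 0 → 2.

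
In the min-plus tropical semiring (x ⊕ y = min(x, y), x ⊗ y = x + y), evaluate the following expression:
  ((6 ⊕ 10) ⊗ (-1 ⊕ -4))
((6 ⊕ 10) ⊗ (-1 ⊕ -4)) = 2

Expand innermost to outermost. Recall ⊕ takes the minimum of its arguments and ⊗ takes their sum. Working out the expression ((6 ⊕ 10) ⊗ (-1 ⊕ -4)) gives 2.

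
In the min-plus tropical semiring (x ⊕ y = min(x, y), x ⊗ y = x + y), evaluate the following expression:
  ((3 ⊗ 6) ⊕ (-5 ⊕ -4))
((3 ⊗ 6) ⊕ (-5 ⊕ -4)) = -5

Expand innermost to outermost. Recall ⊕ takes the minimum of its arguments and ⊗ takes their sum. Working out the expression ((3 ⊗ 6) ⊕ (-5 ⊕ -4)) gives -5.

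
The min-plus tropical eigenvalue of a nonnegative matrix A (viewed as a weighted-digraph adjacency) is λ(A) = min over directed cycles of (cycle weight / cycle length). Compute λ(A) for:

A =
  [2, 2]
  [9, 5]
λ(A) = 2

Enumerate directed cycles and compute their means (weight / length). Sample:
  cycle 0 → 0: weight = 2, length = 1, mean = 2/1 ≈ 2.000
  cycle 1 → 1: weight = 5, length = 1, mean = 5/1 ≈ 5.000
  cycle 0 → 1 → 0: weight = 11, length = 2, mean = 11/2 ≈ 5.500
  cycle 1 → 0 → 1: weight = 11, length = 2, mean = 11/2 ≈ 5.500
Minimum mean = 2.000, attained e.g. along the cycle 0 → 0 with weight 2 and length 1. So λ(A) = 2/1 = 2.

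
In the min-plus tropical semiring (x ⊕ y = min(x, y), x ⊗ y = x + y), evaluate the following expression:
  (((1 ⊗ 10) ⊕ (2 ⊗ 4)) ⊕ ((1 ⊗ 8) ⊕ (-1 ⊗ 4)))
(((1 ⊗ 10) ⊕ (2 ⊗ 4)) ⊕ ((1 ⊗ 8) ⊕ (-1 ⊗ 4))) = 3

Expand innermost to outermost. Recall ⊕ takes the minimum of its arguments and ⊗ takes their sum. Working out the expression (((1 ⊗ 10) ⊕ (2 ⊗ 4)) ⊕ ((1 ⊗ 8) ⊕ (-1 ⊗ 4))) gives 3.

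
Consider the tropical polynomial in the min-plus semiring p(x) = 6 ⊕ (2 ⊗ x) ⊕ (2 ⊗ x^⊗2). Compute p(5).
p(5) = 6

A tropical monomial a ⊗ x^⊗i evaluates to a + i · x. Evaluating each term at x = 5:
  Term 0 contributes 6 + 0 · 5 = 6
  Term 1 contributes 2 + 1 · 5 = 7
  Term 2 contributes 2 + 2 · 5 = 12
p(5) = ⊕ of these = min[6, 7, 12] = 6.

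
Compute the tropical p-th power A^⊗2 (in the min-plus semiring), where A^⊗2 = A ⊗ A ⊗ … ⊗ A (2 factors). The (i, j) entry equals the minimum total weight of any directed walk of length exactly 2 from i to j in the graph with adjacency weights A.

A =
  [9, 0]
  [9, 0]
A^⊗2 =
  [9, 0]
  [9, 0]

Each entry (A^⊗2)_ij equals the minimum over all length-2 walks i = v_0 → v_1 → … → v_2 = j of Σ_t A[v_t][v_{t+1}]. For example, for (i, j) = (0, 1) we minimise over 2 possible intermediate vertex sequences; the minimum is 0, attained along the walk 0 → 1 → 1.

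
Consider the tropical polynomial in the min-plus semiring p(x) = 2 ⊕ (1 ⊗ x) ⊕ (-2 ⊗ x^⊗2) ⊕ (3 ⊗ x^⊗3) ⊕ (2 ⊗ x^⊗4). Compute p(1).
p(1) = 0

A tropical monomial a ⊗ x^⊗i evaluates to a + i · x. Evaluating each term at x = 1:
  Term 0 contributes 2 + 0 · 1 = 2
  Term 1 contributes 1 + 1 · 1 = 2
  Term 2 contributes -2 + 2 · 1 = 0
  Term 3 contributes 3 + 3 · 1 = 6
  Term 4 contributes 2 + 4 · 1 = 6
p(1) = ⊕ of these = min[2, 2, 0, 6, 6] = 0.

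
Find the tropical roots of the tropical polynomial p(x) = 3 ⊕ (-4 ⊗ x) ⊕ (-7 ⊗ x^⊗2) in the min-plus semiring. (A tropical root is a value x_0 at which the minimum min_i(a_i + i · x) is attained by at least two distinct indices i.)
Roots: {3, 7}

Each tropical root is a break point of the lower envelope of the lines y = a_i + i · x (there are 3 lines, with slopes 0, 1, ..., 2). Only the lines that attain the minimum somewhere contribute to roots; other lines are dominated. Here the surviving (envelope) indices are i = 2, i = 1, i = 0.
Intersections between consecutive envelope lines give the roots: for adjacent envelope indices i < j the intersection is x = (a_i − a_j) / (j − i). Reading off the sorted break points: {3, 7}.
Verification: at each break x_0, at least two indices attain the minimum of min_i(a_i + i · x_0).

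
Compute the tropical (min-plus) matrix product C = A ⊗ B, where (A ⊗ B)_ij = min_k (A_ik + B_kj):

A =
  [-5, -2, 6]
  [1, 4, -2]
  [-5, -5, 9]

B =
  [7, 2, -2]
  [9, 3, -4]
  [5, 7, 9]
A ⊗ B =
  [2, -3, -7]
  [3, 3, -1]
  [2, -3, -9]

Apply the min-plus product entry-by-entry:
  C[0][0] = min over k of (A[0][0] + B[0][0] = -5 + 7 = 2, A[0][1] + B[1][0] = -2 + 9 = 7, A[0][2] + B[2][0] = 6 + 5 = 11) = 2 (attained at k = 0)
  C[0][1] = min over k of (A[0][0] + B[0][1] = -5 + 2 = -3, A[0][1] + B[1][1] = -2 + 3 = 1, A[0][2] + B[2][1] = 6 + 7 = 13) = -3 (attained at k = 0)
  C[0][2] = min over k of (A[0][0] + B[0][2] = -5 + -2 = -7, A[0][1] + B[1][2] = -2 + -4 = -6, A[0][2] + B[2][2] = 6 + 9 = 15) = -7 (attained at k = 0)
  C[1][0] = min over k of (A[1][0] + B[0][0] = 1 + 7 = 8, A[1][1] + B[1][0] = 4 + 9 = 13, A[1][2] + B[2][0] = -2 + 5 = 3) = 3 (attained at k = 2)
  C[1][1] = min over k of (A[1][0] + B[0][1] = 1 + 2 = 3, A[1][1] + B[1][1] = 4 + 3 = 7, A[1][2] + B[2][1] = -2 + 7 = 5) = 3 (attained at k = 0)
  C[1][2] = min over k of (A[1][0] + B[0][2] = 1 + -2 = -1, A[1][1] + B[1][2] = 4 + -4 = 0, A[1][2] + B[2][2] = -2 + 9 = 7) = -1 (attained at k = 0)
  C[2][0] = min over k of (A[2][0] + B[0][0] = -5 + 7 = 2, A[2][1] + B[1][0] = -5 + 9 = 4, A[2][2] + B[2][0] = 9 + 5 = 14) = 2 (attained at k = 0)
  C[2][1] = min over k of (A[2][0] + B[0][1] = -5 + 2 = -3, A[2][1] + B[1][1] = -5 + 3 = -2, A[2][2] + B[2][1] = 9 + 7 = 16) = -3 (attained at k = 0)
  C[2][2] = min over k of (A[2][0] + B[0][2] = -5 + -2 = -7, A[2][1] + B[1][2] = -5 + -4 = -9, A[2][2] + B[2][2] = 9 + 9 = 18) = -9 (attained at k = 1)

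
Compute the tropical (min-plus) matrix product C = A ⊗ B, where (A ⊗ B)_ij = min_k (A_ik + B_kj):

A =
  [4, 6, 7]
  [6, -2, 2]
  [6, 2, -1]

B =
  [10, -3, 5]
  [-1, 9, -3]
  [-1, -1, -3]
A ⊗ B =
  [5, 1, 3]
  [-3, 1, -5]
  [-2, -2, -4]

Apply the min-plus product entry-by-entry:
  C[0][0] = min over k of (A[0][0] + B[0][0] = 4 + 10 = 14, A[0][1] + B[1][0] = 6 + -1 = 5, A[0][2] + B[2][0] = 7 + -1 = 6) = 5 (attained at k = 1)
  C[0][1] = min over k of (A[0][0] + B[0][1] = 4 + -3 = 1, A[0][1] + B[1][1] = 6 + 9 = 15, A[0][2] + B[2][1] = 7 + -1 = 6) = 1 (attained at k = 0)
  C[0][2] = min over k of (A[0][0] + B[0][2] = 4 + 5 = 9, A[0][1] + B[1][2] = 6 + -3 = 3, A[0][2] + B[2][2] = 7 + -3 = 4) = 3 (attained at k = 1)
  C[1][0] = min over k of (A[1][0] + B[0][0] = 6 + 10 = 16, A[1][1] + B[1][0] = -2 + -1 = -3, A[1][2] + B[2][0] = 2 + -1 = 1) = -3 (attained at k = 1)
  C[1][1] = min over k of (A[1][0] + B[0][1] = 6 + -3 = 3, A[1][1] + B[1][1] = -2 + 9 = 7, A[1][2] + B[2][1] = 2 + -1 = 1) = 1 (attained at k = 2)
  C[1][2] = min over k of (A[1][0] + B[0][2] = 6 + 5 = 11, A[1][1] + B[1][2] = -2 + -3 = -5, A[1][2] + B[2][2] = 2 + -3 = -1) = -5 (attained at k = 1)
  C[2][0] = min over k of (A[2][0] + B[0][0] = 6 + 10 = 16, A[2][1] + B[1][0] = 2 + -1 = 1, A[2][2] + B[2][0] = -1 + -1 = -2) = -2 (attained at k = 2)
  C[2][1] = min over k of (A[2][0] + B[0][1] = 6 + -3 = 3, A[2][1] + B[1][1] = 2 + 9 = 11, A[2][2] + B[2][1] = -1 + -1 = -2) = -2 (attained at k = 2)
  C[2][2] = min over k of (A[2][0] + B[0][2] = 6 + 5 = 11, A[2][1] + B[1][2] = 2 + -3 = -1, A[2][2] + B[2][2] = -1 + -3 = -4) = -4 (attained at k = 2)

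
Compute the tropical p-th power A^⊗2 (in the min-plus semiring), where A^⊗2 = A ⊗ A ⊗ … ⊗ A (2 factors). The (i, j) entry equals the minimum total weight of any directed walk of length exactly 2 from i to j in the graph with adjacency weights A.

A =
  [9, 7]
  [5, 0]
A^⊗2 =
  [12, 7]
  [5, 0]

Each entry (A^⊗2)_ij equals the minimum over all length-2 walks i = v_0 → v_1 → … → v_2 = j of Σ_t A[v_t][v_{t+1}]. For example, for (i, j) = (0, 1) we minimise over 2 possible intermediate vertex sequences; the minimum is 7, attained along the walk 0 → 1 → 1.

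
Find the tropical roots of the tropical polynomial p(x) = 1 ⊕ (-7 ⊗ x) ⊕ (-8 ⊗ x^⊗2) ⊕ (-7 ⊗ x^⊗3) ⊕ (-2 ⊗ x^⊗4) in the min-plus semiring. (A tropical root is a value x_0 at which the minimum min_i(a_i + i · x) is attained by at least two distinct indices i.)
Roots: {-5, -1, 1, 8}

Each tropical root is a break point of the lower envelope of the lines y = a_i + i · x (there are 5 lines, with slopes 0, 1, ..., 4). Only the lines that attain the minimum somewhere contribute to roots; other lines are dominated. Here the surviving (envelope) indices are i = 4, i = 3, i = 2, i = 1, i = 0.
Intersections between consecutive envelope lines give the roots: for adjacent envelope indices i < j the intersection is x = (a_i − a_j) / (j − i). Reading off the sorted break points: {-5, -1, 1, 8}.
Verification: at each break x_0, at least two indices attain the minimum of min_i(a_i + i · x_0).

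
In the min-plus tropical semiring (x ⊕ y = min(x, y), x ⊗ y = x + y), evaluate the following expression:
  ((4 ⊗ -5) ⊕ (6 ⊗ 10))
((4 ⊗ -5) ⊕ (6 ⊗ 10)) = -1

Expand innermost to outermost. Recall ⊕ takes the minimum of its arguments and ⊗ takes their sum. Working out the expression ((4 ⊗ -5) ⊕ (6 ⊗ 10)) gives -1.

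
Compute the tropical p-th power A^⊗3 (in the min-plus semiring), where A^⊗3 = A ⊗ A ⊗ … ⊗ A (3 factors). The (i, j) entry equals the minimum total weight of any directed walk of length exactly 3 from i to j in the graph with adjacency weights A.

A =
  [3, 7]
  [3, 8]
A^⊗3 =
  [9, 13]
  [9, 13]

Each entry (A^⊗3)_ij equals the minimum over all length-3 walks i = v_0 → v_1 → … → v_3 = j of Σ_t A[v_t][v_{t+1}]. For example, for (i, j) = (0, 1) we minimise over 4 possible intermediate vertex sequences; the minimum is 13, attained along the walk 0 → 0 → 0 → 1.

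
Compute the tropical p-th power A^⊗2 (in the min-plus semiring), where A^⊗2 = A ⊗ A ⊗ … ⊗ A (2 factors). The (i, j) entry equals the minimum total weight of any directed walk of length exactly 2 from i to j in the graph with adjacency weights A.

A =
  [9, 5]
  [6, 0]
A^⊗2 =
  [11, 5]
  [6, 0]

Each entry (A^⊗2)_ij equals the minimum over all length-2 walks i = v_0 → v_1 → … → v_2 = j of Σ_t A[v_t][v_{t+1}]. For example, for (i, j) = (0, 1) we minimise over 2 possible intermediate vertex sequences; the minimum is 5, attained along the walk 0 → 1 → 1.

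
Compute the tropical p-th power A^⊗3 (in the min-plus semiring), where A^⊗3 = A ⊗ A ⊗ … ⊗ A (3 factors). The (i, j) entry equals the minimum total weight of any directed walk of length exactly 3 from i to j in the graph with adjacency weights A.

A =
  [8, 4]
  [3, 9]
A^⊗3 =
  [15, 11]
  [10, 15]

Each entry (A^⊗3)_ij equals the minimum over all length-3 walks i = v_0 → v_1 → … → v_3 = j of Σ_t A[v_t][v_{t+1}]. For example, for (i, j) = (0, 1) we minimise over 4 possible intermediate vertex sequences; the minimum is 11, attained along the walk 0 → 1 → 0 → 1.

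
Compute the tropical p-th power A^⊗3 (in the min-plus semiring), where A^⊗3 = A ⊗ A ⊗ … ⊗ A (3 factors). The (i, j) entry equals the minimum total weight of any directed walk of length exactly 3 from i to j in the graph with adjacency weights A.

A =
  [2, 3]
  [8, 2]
A^⊗3 =
  [6, 7]
  [12, 6]

Each entry (A^⊗3)_ij equals the minimum over all length-3 walks i = v_0 → v_1 → … → v_3 = j of Σ_t A[v_t][v_{t+1}]. For example, for (i, j) = (0, 1) we minimise over 4 possible intermediate vertex sequences; the minimum is 7, attained along the walk 0 → 0 → 0 → 1.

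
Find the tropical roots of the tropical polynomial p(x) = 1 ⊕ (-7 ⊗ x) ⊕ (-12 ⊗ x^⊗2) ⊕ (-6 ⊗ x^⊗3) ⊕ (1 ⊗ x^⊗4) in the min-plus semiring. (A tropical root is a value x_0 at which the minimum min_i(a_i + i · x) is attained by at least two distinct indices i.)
Roots: {-7, -6, 5, 8}

Each tropical root is a break point of the lower envelope of the lines y = a_i + i · x (there are 5 lines, with slopes 0, 1, ..., 4). Only the lines that attain the minimum somewhere contribute to roots; other lines are dominated. Here the surviving (envelope) indices are i = 4, i = 3, i = 2, i = 1, i = 0.
Intersections between consecutive envelope lines give the roots: for adjacent envelope indices i < j the intersection is x = (a_i − a_j) / (j − i). Reading off the sorted break points: {-7, -6, 5, 8}.
Verification: at each break x_0, at least two indices attain the minimum of min_i(a_i + i · x_0).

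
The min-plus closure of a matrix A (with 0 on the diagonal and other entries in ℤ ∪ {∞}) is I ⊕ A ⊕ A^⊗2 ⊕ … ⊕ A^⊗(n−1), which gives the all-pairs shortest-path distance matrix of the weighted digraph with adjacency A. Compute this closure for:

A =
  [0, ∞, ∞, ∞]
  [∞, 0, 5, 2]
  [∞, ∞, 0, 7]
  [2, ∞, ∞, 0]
Closure =
  [0, ∞, ∞, ∞]
  [4, 0, 5, 2]
  [9, ∞, 0, 7]
  [2, ∞, ∞, 0]

This is the Floyd-Warshall all-pairs shortest-path computation. For each intermediate vertex k = 0, 1, …, 3, update dist[i][j] ← min(dist[i][j], dist[i][k] + dist[k][j]). The final matrix gives, for each (i, j), the minimum total weight of any directed path from i to j (possibly empty when i = j).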